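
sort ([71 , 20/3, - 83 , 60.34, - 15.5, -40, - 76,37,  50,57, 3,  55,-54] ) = [ - 83, - 76, - 54, - 40, - 15.5, 3,20/3, 37,50 , 55, 57,60.34 , 71 ] 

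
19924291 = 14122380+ 5801911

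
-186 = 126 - 312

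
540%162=54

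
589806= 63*9362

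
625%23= 4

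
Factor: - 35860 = -2^2*5^1*11^1 *163^1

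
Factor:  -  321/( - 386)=2^( - 1 )*3^1*107^1*193^( - 1)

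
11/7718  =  11/7718 =0.00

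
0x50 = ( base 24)38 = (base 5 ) 310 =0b1010000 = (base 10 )80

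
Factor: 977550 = 2^1*3^1*5^2 * 7^3*19^1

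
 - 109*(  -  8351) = 910259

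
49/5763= 49/5763 = 0.01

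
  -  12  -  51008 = -51020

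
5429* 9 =48861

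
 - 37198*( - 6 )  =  223188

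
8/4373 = 8/4373 = 0.00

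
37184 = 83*448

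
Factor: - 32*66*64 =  - 2^12*3^1*11^1 = - 135168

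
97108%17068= 11768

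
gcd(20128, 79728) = 16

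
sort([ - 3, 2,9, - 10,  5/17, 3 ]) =[ - 10,- 3, 5/17 , 2, 3 , 9 ]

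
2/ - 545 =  - 1 + 543/545=-  0.00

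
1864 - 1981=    - 117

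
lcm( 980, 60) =2940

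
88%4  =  0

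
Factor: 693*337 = 3^2*7^1*11^1  *337^1 = 233541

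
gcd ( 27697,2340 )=1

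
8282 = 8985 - 703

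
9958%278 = 228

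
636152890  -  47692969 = 588459921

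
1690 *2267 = 3831230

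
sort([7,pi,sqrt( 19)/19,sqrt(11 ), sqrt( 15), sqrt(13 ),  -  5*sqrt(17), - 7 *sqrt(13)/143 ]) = [ - 5 * sqrt( 17), - 7 * sqrt(13)/143,sqrt( 19)/19,  pi,sqrt(11 ),sqrt(13),sqrt( 15), 7]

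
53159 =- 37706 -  - 90865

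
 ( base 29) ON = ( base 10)719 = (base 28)PJ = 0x2cf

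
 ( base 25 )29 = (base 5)214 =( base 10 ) 59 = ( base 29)21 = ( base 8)73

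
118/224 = 59/112 =0.53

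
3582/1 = 3582  =  3582.00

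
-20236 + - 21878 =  - 42114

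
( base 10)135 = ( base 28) 4N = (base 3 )12000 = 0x87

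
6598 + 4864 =11462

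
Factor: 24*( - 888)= -2^6*3^2*37^1=-21312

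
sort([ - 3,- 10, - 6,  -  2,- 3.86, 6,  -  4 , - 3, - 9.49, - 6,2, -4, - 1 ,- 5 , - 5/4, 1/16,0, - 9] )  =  [  -  10, -9.49, - 9,-6, - 6,- 5, -4, - 4,-3.86, - 3, - 3, - 2, - 5/4, - 1,0,1/16,2,6]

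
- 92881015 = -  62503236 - 30377779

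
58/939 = 58/939 = 0.06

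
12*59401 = 712812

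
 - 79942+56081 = - 23861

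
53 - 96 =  - 43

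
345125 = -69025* ( - 5)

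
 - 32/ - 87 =32/87= 0.37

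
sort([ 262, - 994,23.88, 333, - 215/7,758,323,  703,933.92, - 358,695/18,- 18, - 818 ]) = [ - 994, - 818,-358, - 215/7 , - 18,23.88, 695/18, 262,323,333,703,758,933.92]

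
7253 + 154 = 7407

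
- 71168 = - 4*17792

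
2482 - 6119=  -  3637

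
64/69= 64/69 = 0.93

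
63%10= 3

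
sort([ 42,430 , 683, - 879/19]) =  [- 879/19,42, 430 , 683] 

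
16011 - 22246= - 6235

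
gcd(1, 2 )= 1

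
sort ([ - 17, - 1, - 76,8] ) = [ - 76, - 17, - 1, 8] 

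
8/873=8/873 = 0.01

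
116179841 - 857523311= - 741343470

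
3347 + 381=3728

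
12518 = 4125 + 8393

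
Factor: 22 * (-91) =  - 2002 = - 2^1*7^1*11^1 * 13^1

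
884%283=35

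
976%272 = 160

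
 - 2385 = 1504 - 3889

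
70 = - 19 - -89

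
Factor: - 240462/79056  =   - 73/24 = - 2^( - 3)*3^( - 1)*73^1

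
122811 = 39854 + 82957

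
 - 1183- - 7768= 6585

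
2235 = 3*745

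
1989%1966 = 23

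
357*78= 27846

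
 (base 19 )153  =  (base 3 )122000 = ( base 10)459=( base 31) ep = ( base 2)111001011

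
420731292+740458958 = 1161190250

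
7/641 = 7/641=0.01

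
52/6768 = 13/1692 = 0.01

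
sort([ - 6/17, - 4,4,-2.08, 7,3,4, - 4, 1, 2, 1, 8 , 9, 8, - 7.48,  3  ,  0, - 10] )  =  [  -  10,-7.48,-4, - 4,-2.08,-6/17,0, 1, 1, 2, 3, 3, 4, 4,  7, 8,8, 9]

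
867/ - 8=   -109  +  5/8= - 108.38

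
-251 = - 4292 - - 4041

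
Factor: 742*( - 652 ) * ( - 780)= 2^5*3^1*5^1*7^1*13^1*53^1*163^1= 377351520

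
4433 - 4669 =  - 236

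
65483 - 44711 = 20772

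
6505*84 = 546420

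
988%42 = 22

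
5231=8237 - 3006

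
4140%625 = 390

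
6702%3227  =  248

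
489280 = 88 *5560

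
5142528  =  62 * 82944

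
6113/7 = 6113/7 = 873.29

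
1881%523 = 312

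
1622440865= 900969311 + 721471554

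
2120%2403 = 2120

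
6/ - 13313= - 1 + 13307/13313= - 0.00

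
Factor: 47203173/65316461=3^2*7^( -3 )*31^1*191^(- 1) * 367^1*461^1*997^(-1 )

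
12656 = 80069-67413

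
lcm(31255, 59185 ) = 2781695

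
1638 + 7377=9015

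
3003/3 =1001  =  1001.00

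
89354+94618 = 183972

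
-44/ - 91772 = 11/22943 = 0.00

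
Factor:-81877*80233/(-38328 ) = 2^(-3 ) * 3^(-1 ) * 41^1 * 1597^(-1 ) * 1997^1*80233^1  =  6569237341/38328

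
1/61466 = 1/61466 = 0.00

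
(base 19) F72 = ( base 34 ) 4r8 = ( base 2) 1010110101110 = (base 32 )5de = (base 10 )5550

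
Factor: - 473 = -11^1*43^1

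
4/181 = 4/181 = 0.02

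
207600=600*346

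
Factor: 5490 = 2^1*3^2*5^1*61^1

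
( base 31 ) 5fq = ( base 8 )12260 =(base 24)94G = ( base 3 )21021011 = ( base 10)5296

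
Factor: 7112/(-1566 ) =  - 3556/783 = - 2^2*3^(  -  3 )*7^1*29^( - 1 ) * 127^1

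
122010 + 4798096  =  4920106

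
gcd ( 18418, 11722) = 2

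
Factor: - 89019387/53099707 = - 3^2*47^ (-1 )*61^( - 1) * 18521^( - 1 )*9891043^1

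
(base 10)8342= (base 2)10000010010110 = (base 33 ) 7lq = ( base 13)3a49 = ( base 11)62a4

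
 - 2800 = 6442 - 9242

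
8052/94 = 85 + 31/47 = 85.66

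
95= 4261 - 4166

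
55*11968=658240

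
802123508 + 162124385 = 964247893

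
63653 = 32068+31585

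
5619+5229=10848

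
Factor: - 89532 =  - 2^2 * 3^3*829^1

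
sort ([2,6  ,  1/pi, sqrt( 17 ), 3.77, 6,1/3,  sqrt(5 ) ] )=[ 1/pi,1/3,2,sqrt( 5), 3.77, sqrt( 17 ),6,  6 ]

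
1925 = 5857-3932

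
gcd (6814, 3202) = 2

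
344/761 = 344/761 = 0.45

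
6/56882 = 3/28441 = 0.00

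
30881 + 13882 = 44763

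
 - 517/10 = - 517/10 = - 51.70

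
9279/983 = 9279/983 = 9.44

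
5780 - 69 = 5711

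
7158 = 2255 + 4903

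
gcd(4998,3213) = 357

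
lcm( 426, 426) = 426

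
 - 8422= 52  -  8474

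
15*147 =2205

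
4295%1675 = 945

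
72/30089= 72/30089 = 0.00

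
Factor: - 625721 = -521^1* 1201^1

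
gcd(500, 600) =100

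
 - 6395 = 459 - 6854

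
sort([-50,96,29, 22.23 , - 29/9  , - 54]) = [  -  54, - 50, - 29/9,  22.23,  29, 96]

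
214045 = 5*42809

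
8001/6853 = 1 + 164/979 = 1.17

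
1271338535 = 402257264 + 869081271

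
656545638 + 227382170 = 883927808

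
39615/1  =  39615 = 39615.00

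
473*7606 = 3597638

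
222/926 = 111/463 =0.24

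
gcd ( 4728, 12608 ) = 1576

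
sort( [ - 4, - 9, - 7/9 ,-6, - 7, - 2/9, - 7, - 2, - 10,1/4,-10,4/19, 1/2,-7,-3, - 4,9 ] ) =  [ - 10,- 10, - 9, - 7,-7, - 7,- 6, - 4, - 4, - 3, - 2, - 7/9 , - 2/9,4/19 , 1/4,1/2,9]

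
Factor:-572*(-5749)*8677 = 28533689756 = 2^2*11^1 * 13^1*5749^1*8677^1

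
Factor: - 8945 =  - 5^1 * 1789^1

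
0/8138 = 0 = 0.00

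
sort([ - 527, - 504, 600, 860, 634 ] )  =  [-527, - 504,600, 634,  860]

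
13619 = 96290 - 82671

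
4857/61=79 + 38/61 = 79.62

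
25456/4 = 6364 = 6364.00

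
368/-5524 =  - 92/1381 = -  0.07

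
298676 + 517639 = 816315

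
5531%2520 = 491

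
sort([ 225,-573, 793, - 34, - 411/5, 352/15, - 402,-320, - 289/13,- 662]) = [-662,- 573, - 402, -320,-411/5 ,-34,-289/13, 352/15, 225, 793]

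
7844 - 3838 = 4006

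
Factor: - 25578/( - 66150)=29/75=3^(- 1) * 5^( - 2 ) * 29^1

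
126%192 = 126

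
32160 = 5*6432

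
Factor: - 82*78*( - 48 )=307008 =2^6*3^2*13^1*41^1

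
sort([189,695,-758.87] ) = [-758.87,189 , 695] 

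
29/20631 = 29/20631=0.00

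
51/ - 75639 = -1 + 25196/25213 = - 0.00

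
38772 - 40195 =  - 1423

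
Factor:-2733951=-3^1*11^1*82847^1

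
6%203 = 6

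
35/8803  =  35/8803 = 0.00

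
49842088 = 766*65068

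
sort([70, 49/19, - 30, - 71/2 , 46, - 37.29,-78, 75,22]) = [ - 78, - 37.29, - 71/2, - 30, 49/19 , 22 , 46 , 70, 75]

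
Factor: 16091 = 16091^1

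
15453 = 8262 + 7191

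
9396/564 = 783/47= 16.66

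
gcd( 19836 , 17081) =551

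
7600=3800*2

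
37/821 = 37/821 = 0.05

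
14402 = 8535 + 5867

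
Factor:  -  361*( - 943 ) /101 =340423/101 =19^2*23^1*41^1*101^( - 1 ) 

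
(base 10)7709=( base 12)4565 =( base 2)1111000011101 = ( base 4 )1320131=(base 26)bad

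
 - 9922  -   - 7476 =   -  2446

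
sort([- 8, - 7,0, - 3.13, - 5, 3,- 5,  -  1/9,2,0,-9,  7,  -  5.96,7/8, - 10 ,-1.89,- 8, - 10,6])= [ - 10,- 10,-9, - 8,- 8, - 7, - 5.96, - 5, -5 ,  -  3.13,-1.89,- 1/9,0,0,7/8, 2, 3,6,7]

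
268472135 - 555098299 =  - 286626164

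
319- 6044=-5725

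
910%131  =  124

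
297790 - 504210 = -206420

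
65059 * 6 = 390354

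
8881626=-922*(-9633 )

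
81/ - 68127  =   - 27/22709  =  - 0.00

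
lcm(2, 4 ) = 4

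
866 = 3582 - 2716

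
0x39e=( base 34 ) r8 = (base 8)1636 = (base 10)926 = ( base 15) 41B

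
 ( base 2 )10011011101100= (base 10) 9964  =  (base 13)46c6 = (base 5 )304324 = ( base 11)7539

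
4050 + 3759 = 7809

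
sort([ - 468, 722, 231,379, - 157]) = [ - 468  , - 157,231,379,722]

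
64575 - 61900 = 2675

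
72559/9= 72559/9 = 8062.11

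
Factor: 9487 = 53^1*179^1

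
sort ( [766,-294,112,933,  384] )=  [-294, 112, 384,766,933 ] 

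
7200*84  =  604800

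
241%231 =10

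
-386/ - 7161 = 386/7161 = 0.05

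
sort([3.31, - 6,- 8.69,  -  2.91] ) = [ - 8.69, - 6, - 2.91, 3.31 ]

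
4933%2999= 1934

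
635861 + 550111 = 1185972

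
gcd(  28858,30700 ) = 614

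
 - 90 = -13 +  - 77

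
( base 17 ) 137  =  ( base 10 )347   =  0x15B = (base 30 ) BH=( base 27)CN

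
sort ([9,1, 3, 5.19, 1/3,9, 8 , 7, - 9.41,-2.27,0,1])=[ - 9.41, - 2.27 , 0,1/3, 1 , 1,3 , 5.19,7, 8, 9 , 9 ] 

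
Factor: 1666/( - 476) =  - 2^( - 1) *7^1=-7/2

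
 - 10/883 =  -  10/883 = - 0.01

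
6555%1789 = 1188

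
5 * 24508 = 122540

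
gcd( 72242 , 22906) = 1762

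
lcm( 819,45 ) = 4095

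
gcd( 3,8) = 1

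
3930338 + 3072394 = 7002732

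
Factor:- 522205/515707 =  - 5^1*29^(-1 )*71^1*1471^1*17783^( -1)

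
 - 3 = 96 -99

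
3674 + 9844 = 13518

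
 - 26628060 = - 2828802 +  - 23799258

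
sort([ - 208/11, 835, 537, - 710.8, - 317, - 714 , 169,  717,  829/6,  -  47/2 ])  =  [-714, - 710.8, - 317, - 47/2, - 208/11,  829/6,  169,537,717, 835]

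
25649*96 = 2462304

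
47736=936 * 51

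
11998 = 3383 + 8615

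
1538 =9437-7899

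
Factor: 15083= 15083^1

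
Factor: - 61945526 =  - 2^1*30972763^1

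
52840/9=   5871  +  1/9 = 5871.11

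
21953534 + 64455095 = 86408629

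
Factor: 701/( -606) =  - 2^(-1 )*3^ ( - 1) * 101^(-1 )*701^1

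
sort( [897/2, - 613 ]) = [ - 613 , 897/2 ]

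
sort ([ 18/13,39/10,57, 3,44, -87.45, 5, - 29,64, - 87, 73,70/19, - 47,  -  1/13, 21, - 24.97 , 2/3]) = [ - 87.45, - 87, - 47, - 29, -24.97,-1/13,2/3 , 18/13,3 , 70/19, 39/10, 5,21, 44, 57,64,73] 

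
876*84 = 73584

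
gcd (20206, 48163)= 1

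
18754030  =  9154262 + 9599768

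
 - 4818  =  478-5296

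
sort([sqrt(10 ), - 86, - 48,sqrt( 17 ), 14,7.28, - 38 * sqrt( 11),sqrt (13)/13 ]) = [ - 38*sqrt(11),  -  86,-48,  sqrt(13) /13 , sqrt (10),sqrt(17 ), 7.28,  14]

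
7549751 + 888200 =8437951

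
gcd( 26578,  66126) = 2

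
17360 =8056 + 9304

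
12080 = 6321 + 5759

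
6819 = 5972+847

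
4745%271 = 138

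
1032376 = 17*60728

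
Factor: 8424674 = 2^1 * 29^1*145253^1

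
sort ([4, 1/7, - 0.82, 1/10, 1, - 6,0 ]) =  [ - 6, - 0.82,0, 1/10,1/7 , 1 , 4]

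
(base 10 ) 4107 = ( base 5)112412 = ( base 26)61P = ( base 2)1000000001011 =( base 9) 5563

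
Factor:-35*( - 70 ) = 2^1*5^2*7^2  =  2450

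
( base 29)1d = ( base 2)101010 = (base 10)42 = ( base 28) 1E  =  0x2A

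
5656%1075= 281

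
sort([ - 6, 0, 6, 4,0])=[-6, 0, 0, 4, 6]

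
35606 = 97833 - 62227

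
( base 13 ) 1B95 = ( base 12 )2502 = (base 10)4178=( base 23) 7kf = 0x1052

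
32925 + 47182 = 80107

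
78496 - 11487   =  67009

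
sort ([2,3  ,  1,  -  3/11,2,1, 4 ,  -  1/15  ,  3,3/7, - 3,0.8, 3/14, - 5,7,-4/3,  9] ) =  [  -  5, - 3, -4/3, - 3/11 , - 1/15,3/14,3/7,0.8,1 , 1,2, 2,3  ,  3, 4,  7,9 ] 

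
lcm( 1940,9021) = 180420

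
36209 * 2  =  72418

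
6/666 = 1/111 = 0.01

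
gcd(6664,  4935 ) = 7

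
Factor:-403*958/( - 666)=193037/333 = 3^(-2 )*13^1 *31^1* 37^( - 1 )*479^1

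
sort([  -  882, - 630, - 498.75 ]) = [  -  882,  -  630, - 498.75]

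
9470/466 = 20 + 75/233 = 20.32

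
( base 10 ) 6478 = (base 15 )1dbd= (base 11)495a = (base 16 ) 194E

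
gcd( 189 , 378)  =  189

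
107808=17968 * 6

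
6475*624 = 4040400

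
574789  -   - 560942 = 1135731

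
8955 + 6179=15134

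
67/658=67/658 = 0.10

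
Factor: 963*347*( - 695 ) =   -  232241895 = - 3^2*5^1  *107^1*139^1*347^1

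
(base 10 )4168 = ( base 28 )58O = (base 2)1000001001000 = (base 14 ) 173a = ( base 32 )428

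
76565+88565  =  165130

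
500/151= 500/151 =3.31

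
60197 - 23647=36550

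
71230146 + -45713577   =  25516569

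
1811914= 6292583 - 4480669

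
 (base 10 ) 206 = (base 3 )21122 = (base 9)248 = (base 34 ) 62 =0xCE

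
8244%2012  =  196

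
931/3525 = 931/3525 = 0.26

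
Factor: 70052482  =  2^1*35026241^1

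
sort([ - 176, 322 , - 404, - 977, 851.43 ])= [ - 977, - 404, - 176, 322, 851.43 ] 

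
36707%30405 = 6302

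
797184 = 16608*48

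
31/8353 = 31/8353 = 0.00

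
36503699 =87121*419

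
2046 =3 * 682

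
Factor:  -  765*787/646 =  - 2^( - 1 ) *3^2*5^1*19^( - 1)*787^1 = - 35415/38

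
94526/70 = 47263/35 = 1350.37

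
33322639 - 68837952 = -35515313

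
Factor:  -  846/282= - 3^1 = - 3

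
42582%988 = 98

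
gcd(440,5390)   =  110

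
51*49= 2499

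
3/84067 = 3/84067 = 0.00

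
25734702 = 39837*646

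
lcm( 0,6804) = 0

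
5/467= 5/467 = 0.01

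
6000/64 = 93  +  3/4 =93.75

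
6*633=3798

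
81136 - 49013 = 32123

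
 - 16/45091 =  - 1 + 45075/45091 = - 0.00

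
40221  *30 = 1206630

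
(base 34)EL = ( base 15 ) 232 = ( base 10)497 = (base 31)G1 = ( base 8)761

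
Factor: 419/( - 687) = -3^ ( - 1 )*229^( - 1)*419^1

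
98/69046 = 49/34523 = 0.00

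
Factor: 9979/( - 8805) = - 17/15 = - 3^( - 1 ) * 5^( - 1)*17^1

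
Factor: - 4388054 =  - 2^1* 11^1 *199457^1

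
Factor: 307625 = 5^3*23^1*107^1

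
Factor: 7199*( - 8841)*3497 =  - 3^1*7^1*13^1*23^1*269^1*313^1*421^1 = - 222571317423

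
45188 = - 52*( - 869 ) 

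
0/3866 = 0 = 0.00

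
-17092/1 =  - 17092= -17092.00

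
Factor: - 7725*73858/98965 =-2^1 *3^1*5^1*103^1 *19793^(  -  1) *36929^1 = - 114110610/19793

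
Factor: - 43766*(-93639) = 2^1*3^1  *  7^4*13^1 *79^1*277^1 = 4098204474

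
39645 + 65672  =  105317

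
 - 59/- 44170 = 59/44170 = 0.00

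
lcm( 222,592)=1776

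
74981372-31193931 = 43787441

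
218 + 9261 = 9479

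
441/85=441/85 = 5.19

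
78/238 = 39/119 = 0.33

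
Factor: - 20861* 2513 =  - 52423693= -7^1*23^1* 359^1 *907^1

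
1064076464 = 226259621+837816843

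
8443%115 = 48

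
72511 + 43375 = 115886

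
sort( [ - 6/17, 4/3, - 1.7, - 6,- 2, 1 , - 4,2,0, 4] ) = [-6, - 4, - 2, - 1.7, - 6/17,0, 1, 4/3,  2, 4 ]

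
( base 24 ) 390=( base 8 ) 3630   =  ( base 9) 2600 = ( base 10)1944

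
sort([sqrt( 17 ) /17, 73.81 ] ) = [sqrt( 17)/17, 73.81 ] 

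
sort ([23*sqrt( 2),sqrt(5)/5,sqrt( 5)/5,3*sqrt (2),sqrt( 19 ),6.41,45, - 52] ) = [-52,sqrt(5 ) /5,sqrt( 5)/5,  3*sqrt( 2),sqrt(19),6.41,  23*sqrt(2),45] 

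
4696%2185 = 326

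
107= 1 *107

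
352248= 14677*24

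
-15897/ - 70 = 2271/10 = 227.10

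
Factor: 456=2^3*3^1*19^1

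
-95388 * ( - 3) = 286164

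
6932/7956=1733/1989  =  0.87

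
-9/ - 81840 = 3/27280 = 0.00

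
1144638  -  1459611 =-314973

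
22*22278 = 490116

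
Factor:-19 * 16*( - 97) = 2^4*19^1  *  97^1 = 29488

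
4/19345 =4/19345= 0.00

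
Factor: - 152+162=2^1*5^1=10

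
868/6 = 144 + 2/3 = 144.67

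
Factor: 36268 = 2^2*9067^1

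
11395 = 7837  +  3558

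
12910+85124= 98034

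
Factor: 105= 3^1*5^1*7^1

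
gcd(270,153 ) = 9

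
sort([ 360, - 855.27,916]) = [ - 855.27,360,916]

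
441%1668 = 441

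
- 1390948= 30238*( - 46) 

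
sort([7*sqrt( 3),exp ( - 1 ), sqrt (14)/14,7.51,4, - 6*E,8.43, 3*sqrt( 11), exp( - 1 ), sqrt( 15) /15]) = [ - 6 *E, sqrt ( 15)/15, sqrt(14 ) /14,exp( - 1 ), exp(-1)  ,  4,7.51,8.43, 3*sqrt(11),7*sqrt ( 3 )]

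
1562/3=1562/3 = 520.67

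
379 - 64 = 315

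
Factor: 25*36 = 900 = 2^2*3^2 * 5^2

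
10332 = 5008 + 5324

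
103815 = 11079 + 92736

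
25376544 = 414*61296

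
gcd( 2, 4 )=2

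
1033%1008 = 25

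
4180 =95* 44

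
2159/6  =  359+5/6 =359.83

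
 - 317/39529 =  - 317/39529=   - 0.01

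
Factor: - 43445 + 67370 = 23925 = 3^1*5^2*11^1*29^1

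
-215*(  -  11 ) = 2365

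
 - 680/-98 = 6+46/49=6.94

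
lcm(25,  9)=225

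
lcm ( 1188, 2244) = 20196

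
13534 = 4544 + 8990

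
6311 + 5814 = 12125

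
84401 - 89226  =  -4825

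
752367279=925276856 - 172909577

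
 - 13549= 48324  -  61873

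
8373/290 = 8373/290 = 28.87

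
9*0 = 0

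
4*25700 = 102800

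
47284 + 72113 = 119397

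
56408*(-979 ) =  - 55223432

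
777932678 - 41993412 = 735939266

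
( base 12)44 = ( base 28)1O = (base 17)31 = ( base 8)64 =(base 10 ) 52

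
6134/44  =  3067/22=139.41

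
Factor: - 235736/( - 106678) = 316/143  =  2^2*11^( - 1)*13^( - 1 )*79^1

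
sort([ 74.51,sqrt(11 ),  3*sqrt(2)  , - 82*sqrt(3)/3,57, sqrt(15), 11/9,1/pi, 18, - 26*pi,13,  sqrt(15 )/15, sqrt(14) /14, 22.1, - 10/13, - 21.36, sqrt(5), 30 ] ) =[ - 26 *pi, - 82*sqrt( 3) /3, - 21.36, - 10/13,sqrt(15 )/15 , sqrt(14)/14,1/pi,11/9,sqrt (5),sqrt (11), sqrt( 15 ),3*sqrt(2), 13,18,22.1,30,  57,  74.51] 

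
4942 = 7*706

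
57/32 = 1 +25/32 = 1.78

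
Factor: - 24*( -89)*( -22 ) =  - 2^4 * 3^1*11^1 * 89^1 = - 46992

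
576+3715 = 4291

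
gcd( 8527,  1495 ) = 1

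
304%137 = 30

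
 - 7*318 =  - 2226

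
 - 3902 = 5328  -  9230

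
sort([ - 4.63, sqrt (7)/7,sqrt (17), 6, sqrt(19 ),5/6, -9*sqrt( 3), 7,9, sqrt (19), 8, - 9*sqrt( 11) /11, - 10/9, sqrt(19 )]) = [ - 9 * sqrt( 3 ), - 4.63 ,-9*sqrt (11 ) /11, - 10/9,sqrt ( 7 ) /7, 5/6, sqrt( 17 ), sqrt(19),  sqrt(19 ), sqrt( 19 ),6,  7, 8, 9] 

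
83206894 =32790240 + 50416654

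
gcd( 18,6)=6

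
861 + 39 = 900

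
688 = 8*86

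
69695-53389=16306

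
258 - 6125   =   - 5867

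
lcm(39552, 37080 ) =593280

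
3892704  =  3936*989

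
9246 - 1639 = 7607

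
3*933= 2799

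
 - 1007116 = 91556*(  -  11 ) 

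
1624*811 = 1317064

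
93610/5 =18722 = 18722.00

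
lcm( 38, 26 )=494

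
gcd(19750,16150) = 50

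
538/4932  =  269/2466=0.11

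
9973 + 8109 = 18082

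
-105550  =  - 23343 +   -  82207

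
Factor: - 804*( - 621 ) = 2^2*3^4*23^1* 67^1=499284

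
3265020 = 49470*66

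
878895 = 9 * 97655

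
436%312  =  124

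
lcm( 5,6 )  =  30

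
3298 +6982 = 10280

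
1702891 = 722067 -  -  980824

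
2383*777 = 1851591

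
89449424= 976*91649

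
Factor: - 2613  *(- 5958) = 2^1 * 3^3*13^1*67^1*331^1 = 15568254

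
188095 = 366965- 178870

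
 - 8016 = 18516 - 26532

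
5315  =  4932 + 383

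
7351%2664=2023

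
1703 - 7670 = -5967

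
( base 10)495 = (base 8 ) 757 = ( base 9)610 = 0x1ef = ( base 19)171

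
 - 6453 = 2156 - 8609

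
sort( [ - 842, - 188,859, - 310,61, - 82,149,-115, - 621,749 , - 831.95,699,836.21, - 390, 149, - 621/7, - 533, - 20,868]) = [ - 842, - 831.95, - 621 , - 533, - 390, - 310,  -  188, - 115, - 621/7, - 82, - 20,61, 149,149  ,  699, 749,836.21, 859,  868 ] 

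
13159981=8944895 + 4215086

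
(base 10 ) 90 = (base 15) 60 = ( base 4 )1122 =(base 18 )50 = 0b1011010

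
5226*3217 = 16812042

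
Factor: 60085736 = 2^3 * 1997^1 * 3761^1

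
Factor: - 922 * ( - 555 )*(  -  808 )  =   - 2^4*3^1 * 5^1*37^1*101^1*461^1  =  - 413461680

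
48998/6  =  24499/3  =  8166.33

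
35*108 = 3780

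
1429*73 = 104317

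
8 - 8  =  0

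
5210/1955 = 2 + 260/391=2.66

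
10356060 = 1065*9724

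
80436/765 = 26812/255 =105.15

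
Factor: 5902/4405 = 2^1*5^ ( - 1)*13^1*227^1*881^ (  -  1 ) 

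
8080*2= 16160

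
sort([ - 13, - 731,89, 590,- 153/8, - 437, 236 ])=[ - 731, - 437,  -  153/8,  -  13, 89, 236, 590 ]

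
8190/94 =87 + 6/47 = 87.13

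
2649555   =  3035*873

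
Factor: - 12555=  - 3^4*5^1*31^1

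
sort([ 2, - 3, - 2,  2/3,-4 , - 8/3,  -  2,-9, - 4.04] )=[ - 9, - 4.04,  -  4, - 3,-8/3 ,  -  2, - 2,2/3,2] 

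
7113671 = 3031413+4082258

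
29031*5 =145155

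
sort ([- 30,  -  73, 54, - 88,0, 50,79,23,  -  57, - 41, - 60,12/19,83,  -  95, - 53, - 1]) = [ - 95, - 88, - 73, - 60, - 57, - 53,-41 , -30, - 1,0, 12/19,  23,50,54,79 , 83 ] 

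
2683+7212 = 9895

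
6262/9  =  6262/9 = 695.78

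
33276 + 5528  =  38804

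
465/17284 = 465/17284 = 0.03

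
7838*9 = 70542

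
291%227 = 64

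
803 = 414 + 389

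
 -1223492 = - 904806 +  - 318686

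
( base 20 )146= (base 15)226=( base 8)746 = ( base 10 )486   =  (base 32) F6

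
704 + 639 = 1343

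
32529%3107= 1459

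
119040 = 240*496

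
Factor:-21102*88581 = -2^1*3^2*3517^1*29527^1 =- 1869236262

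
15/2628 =5/876  =  0.01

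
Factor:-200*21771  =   - 4354200=- 2^3*3^2*5^2 * 41^1 *59^1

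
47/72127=47/72127 = 0.00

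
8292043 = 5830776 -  - 2461267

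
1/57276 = 1/57276 = 0.00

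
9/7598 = 9/7598 = 0.00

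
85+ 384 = 469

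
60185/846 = 71 + 119/846= 71.14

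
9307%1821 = 202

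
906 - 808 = 98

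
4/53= 4/53 = 0.08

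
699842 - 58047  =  641795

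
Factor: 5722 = 2^1*2861^1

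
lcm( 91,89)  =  8099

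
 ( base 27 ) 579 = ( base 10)3843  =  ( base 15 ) 1213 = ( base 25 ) 63I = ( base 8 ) 7403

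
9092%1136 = 4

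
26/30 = 13/15=0.87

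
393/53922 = 131/17974 = 0.01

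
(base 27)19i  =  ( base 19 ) 2E2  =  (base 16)3DE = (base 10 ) 990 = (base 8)1736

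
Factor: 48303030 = 2^1*3^1*5^1  *  1610101^1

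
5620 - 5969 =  - 349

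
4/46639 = 4/46639 = 0.00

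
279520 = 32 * 8735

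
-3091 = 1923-5014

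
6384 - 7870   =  -1486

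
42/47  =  42/47  =  0.89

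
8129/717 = 11 + 242/717 = 11.34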